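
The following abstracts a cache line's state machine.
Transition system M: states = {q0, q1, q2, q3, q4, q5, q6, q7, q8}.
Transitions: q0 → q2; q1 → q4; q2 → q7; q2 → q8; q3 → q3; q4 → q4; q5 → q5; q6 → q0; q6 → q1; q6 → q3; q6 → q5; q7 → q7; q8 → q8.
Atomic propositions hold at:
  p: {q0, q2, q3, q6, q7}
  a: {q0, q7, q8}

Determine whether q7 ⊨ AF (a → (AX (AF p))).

Yes

AF p: least fixpoint, start Z0 = {q0, q2, q3, q6, q7}, add states with every successor in Z. Already a fixed point.
Sat(AF p) = {q0, q2, q3, q6, q7}
Sat(AX (AF p)) = {s : every successor in {q0, q2, q3, q6, q7}} = {q0, q3, q7}
Sat(a → (AX (AF p))) = {q0, q1, q2, q3, q4, q5, q6, q7}
AF (a → (AX (AF p))): least fixpoint, start Z0 = {q0, q1, q2, q3, q4, q5, q6, q7}, add states with every successor in Z. Already a fixed point.
Sat(AF (a → (AX (AF p)))) = {q0, q1, q2, q3, q4, q5, q6, q7}
q7 ∈ Sat(AF (a → (AX (AF p)))) = {q0, q1, q2, q3, q4, q5, q6, q7}, so the formula holds at q7.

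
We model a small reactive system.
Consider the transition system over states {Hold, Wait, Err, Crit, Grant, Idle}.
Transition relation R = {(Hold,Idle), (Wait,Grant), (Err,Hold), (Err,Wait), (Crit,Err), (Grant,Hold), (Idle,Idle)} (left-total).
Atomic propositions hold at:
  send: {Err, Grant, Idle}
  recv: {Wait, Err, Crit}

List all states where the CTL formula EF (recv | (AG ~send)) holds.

Sat(~send) = {Hold, Wait, Crit}
AG ~send: greatest fixpoint, start Z0 = {Hold, Wait, Crit}, keep only states in Sat with every successor in Z. Z1 = ∅; fixed.
Sat(AG ~send) = ∅
Sat(recv | (AG ~send)) = {Wait, Err, Crit}
EF (recv | (AG ~send)): least fixpoint, start Z0 = {Wait, Err, Crit}, add states with some successor in Z. Already a fixed point.
Sat(EF (recv | (AG ~send))) = {Wait, Err, Crit}

{Wait, Err, Crit}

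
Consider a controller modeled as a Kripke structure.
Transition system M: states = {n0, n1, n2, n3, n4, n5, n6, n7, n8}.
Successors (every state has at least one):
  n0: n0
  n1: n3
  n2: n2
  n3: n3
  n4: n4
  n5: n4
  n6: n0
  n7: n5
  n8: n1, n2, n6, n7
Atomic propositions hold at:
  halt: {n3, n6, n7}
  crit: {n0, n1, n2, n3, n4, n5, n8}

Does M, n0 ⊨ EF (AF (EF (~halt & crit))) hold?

Sat(~halt) = {n0, n1, n2, n4, n5, n8}
Sat(~halt & crit) = {n0, n1, n2, n4, n5, n8}
EF (~halt & crit): least fixpoint, start Z0 = {n0, n1, n2, n4, n5, n8}, add states with some successor in Z. Z1 = {n0, n1, n2, n4, n5, n6, n7, n8}; fixed.
Sat(EF (~halt & crit)) = {n0, n1, n2, n4, n5, n6, n7, n8}
AF (EF (~halt & crit)): least fixpoint, start Z0 = {n0, n1, n2, n4, n5, n6, n7, n8}, add states with every successor in Z. Already a fixed point.
Sat(AF (EF (~halt & crit))) = {n0, n1, n2, n4, n5, n6, n7, n8}
EF (AF (EF (~halt & crit))): least fixpoint, start Z0 = {n0, n1, n2, n4, n5, n6, n7, n8}, add states with some successor in Z. Already a fixed point.
Sat(EF (AF (EF (~halt & crit)))) = {n0, n1, n2, n4, n5, n6, n7, n8}
n0 ∈ Sat(EF (AF (EF (~halt & crit)))) = {n0, n1, n2, n4, n5, n6, n7, n8}, so the formula holds at n0.

Yes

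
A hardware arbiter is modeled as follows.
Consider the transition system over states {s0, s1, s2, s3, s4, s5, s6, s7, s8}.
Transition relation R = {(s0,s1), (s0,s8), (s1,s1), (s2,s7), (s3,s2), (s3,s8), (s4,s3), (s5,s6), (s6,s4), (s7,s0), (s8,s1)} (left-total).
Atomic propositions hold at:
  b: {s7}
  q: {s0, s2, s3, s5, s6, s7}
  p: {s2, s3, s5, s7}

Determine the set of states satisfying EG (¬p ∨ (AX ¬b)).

{s0, s1, s3, s4, s5, s6, s7, s8}

Sat(¬p) = {s0, s1, s4, s6, s8}
Sat(¬b) = {s0, s1, s2, s3, s4, s5, s6, s8}
Sat(AX ¬b) = {s : every successor in {s0, s1, s2, s3, s4, s5, s6, s8}} = {s0, s1, s3, s4, s5, s6, s7, s8}
Sat(¬p ∨ (AX ¬b)) = {s0, s1, s3, s4, s5, s6, s7, s8}
EG (¬p ∨ (AX ¬b)): greatest fixpoint, start Z0 = {s0, s1, s3, s4, s5, s6, s7, s8}, keep only states in Sat with some successor in Z. Already a fixed point.
Sat(EG (¬p ∨ (AX ¬b))) = {s0, s1, s3, s4, s5, s6, s7, s8}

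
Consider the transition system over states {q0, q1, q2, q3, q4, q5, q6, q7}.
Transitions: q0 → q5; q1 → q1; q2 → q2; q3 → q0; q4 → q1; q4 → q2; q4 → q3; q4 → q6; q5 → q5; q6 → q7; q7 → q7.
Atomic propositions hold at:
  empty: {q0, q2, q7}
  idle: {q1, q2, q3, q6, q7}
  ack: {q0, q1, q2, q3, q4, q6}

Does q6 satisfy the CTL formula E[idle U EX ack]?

No

Sat(EX ack) = {s : some successor in {q0, q1, q2, q3, q4, q6}} = {q1, q2, q3, q4}
E[idle U EX ack]: least fixpoint, start Z0 = Sat(EX ack) = {q1, q2, q3, q4}, add states in Sat(idle) with some successor in Z. Already a fixed point.
Sat(E[idle U EX ack]) = {q1, q2, q3, q4}
q6 ∉ Sat(E[idle U EX ack]) = {q1, q2, q3, q4}, so the formula does not hold at q6.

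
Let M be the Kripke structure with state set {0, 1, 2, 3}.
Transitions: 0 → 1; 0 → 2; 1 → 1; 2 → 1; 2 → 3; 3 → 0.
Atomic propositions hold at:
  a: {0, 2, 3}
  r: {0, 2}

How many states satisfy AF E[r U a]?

E[r U a]: least fixpoint, start Z0 = Sat(a) = {0, 2, 3}, add states in Sat(r) with some successor in Z. Already a fixed point.
Sat(E[r U a]) = {0, 2, 3}
AF E[r U a]: least fixpoint, start Z0 = {0, 2, 3}, add states with every successor in Z. Already a fixed point.
Sat(AF E[r U a]) = {0, 2, 3}
|Sat(AF E[r U a])| = |{0, 2, 3}| = 3.

3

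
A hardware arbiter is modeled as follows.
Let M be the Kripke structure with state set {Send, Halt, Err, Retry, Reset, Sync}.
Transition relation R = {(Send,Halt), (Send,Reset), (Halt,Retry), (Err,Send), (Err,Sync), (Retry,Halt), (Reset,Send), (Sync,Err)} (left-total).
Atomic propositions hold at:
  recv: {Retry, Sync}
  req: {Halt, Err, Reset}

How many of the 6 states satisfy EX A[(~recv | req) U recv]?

Sat(~recv) = {Send, Halt, Err, Reset}
Sat(~recv | req) = {Send, Halt, Err, Reset}
A[(~recv | req) U recv]: least fixpoint, start Z0 = Sat(recv) = {Retry, Sync}, add states in Sat(~recv | req) with every successor in Z. Z1 = {Halt, Retry, Sync}; fixed.
Sat(A[(~recv | req) U recv]) = {Halt, Retry, Sync}
Sat(EX A[(~recv | req) U recv]) = {s : some successor in {Halt, Retry, Sync}} = {Send, Halt, Err, Retry}
|Sat(EX A[(~recv | req) U recv])| = |{Send, Halt, Err, Retry}| = 4.

4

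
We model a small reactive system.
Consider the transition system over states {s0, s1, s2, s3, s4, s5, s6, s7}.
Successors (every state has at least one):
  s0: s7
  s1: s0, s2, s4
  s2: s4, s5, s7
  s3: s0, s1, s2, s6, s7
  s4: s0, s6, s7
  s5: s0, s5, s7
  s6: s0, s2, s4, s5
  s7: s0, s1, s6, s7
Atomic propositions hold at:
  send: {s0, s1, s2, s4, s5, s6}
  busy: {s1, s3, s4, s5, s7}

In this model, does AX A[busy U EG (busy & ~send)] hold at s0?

Sat(~send) = {s3, s7}
Sat(busy & ~send) = {s3, s7}
EG (busy & ~send): greatest fixpoint, start Z0 = {s3, s7}, keep only states in Sat with some successor in Z. Already a fixed point.
Sat(EG (busy & ~send)) = {s3, s7}
A[busy U EG (busy & ~send)]: least fixpoint, start Z0 = Sat(EG (busy & ~send)) = {s3, s7}, add states in Sat(busy) with every successor in Z. Already a fixed point.
Sat(A[busy U EG (busy & ~send)]) = {s3, s7}
Sat(AX A[busy U EG (busy & ~send)]) = {s : every successor in {s3, s7}} = {s0}
s0 ∈ Sat(AX A[busy U EG (busy & ~send)]) = {s0}, so the formula holds at s0.

Yes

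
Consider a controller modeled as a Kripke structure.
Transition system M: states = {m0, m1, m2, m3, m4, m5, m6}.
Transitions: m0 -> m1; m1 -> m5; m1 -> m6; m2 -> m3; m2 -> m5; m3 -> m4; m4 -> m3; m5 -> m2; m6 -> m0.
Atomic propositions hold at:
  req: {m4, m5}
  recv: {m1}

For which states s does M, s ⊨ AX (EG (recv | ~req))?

{m0, m6}

Sat(~req) = {m0, m1, m2, m3, m6}
Sat(recv | ~req) = {m0, m1, m2, m3, m6}
EG (recv | ~req): greatest fixpoint, start Z0 = {m0, m1, m2, m3, m6}, keep only states in Sat with some successor in Z. Z1 = {m0, m1, m2, m6}; Z2 = {m0, m1, m6}; fixed.
Sat(EG (recv | ~req)) = {m0, m1, m6}
Sat(AX (EG (recv | ~req))) = {s : every successor in {m0, m1, m6}} = {m0, m6}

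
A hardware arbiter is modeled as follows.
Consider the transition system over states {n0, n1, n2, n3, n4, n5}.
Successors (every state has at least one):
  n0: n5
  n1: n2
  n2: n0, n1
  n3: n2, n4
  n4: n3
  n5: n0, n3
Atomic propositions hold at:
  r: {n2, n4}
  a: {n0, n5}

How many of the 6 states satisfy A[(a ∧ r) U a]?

Sat(a ∧ r) = ∅
A[(a ∧ r) U a]: least fixpoint, start Z0 = Sat(a) = {n0, n5}, add states in Sat(a ∧ r) with every successor in Z. Already a fixed point.
Sat(A[(a ∧ r) U a]) = {n0, n5}
|Sat(A[(a ∧ r) U a])| = |{n0, n5}| = 2.

2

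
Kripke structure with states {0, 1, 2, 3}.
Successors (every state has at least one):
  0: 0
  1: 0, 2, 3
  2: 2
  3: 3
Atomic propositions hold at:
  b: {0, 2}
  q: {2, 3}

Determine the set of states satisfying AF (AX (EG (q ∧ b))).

Sat(q ∧ b) = {2}
EG (q ∧ b): greatest fixpoint, start Z0 = {2}, keep only states in Sat with some successor in Z. Already a fixed point.
Sat(EG (q ∧ b)) = {2}
Sat(AX (EG (q ∧ b))) = {s : every successor in {2}} = {2}
AF (AX (EG (q ∧ b))): least fixpoint, start Z0 = {2}, add states with every successor in Z. Already a fixed point.
Sat(AF (AX (EG (q ∧ b)))) = {2}

{2}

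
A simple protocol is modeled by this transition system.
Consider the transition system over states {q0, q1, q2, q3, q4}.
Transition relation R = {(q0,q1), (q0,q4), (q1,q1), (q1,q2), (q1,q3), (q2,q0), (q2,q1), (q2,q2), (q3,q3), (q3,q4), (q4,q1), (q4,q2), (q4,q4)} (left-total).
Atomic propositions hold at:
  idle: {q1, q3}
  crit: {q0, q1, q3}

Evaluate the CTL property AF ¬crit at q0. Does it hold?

No

Sat(¬crit) = {q2, q4}
AF ¬crit: least fixpoint, start Z0 = {q2, q4}, add states with every successor in Z. Already a fixed point.
Sat(AF ¬crit) = {q2, q4}
q0 ∉ Sat(AF ¬crit) = {q2, q4}, so the formula does not hold at q0.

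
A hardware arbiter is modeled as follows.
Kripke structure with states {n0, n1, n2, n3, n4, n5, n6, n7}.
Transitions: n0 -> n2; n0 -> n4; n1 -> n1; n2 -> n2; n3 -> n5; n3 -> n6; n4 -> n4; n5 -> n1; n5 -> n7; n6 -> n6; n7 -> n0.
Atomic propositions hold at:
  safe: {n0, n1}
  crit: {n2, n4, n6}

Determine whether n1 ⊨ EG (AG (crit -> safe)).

Sat(crit -> safe) = {n0, n1, n3, n5, n7}
AG (crit -> safe): greatest fixpoint, start Z0 = {n0, n1, n3, n5, n7}, keep only states in Sat with every successor in Z. Z1 = {n1, n5, n7}; Z2 = {n1, n5}; Z3 = {n1}; fixed.
Sat(AG (crit -> safe)) = {n1}
EG (AG (crit -> safe)): greatest fixpoint, start Z0 = {n1}, keep only states in Sat with some successor in Z. Already a fixed point.
Sat(EG (AG (crit -> safe))) = {n1}
n1 ∈ Sat(EG (AG (crit -> safe))) = {n1}, so the formula holds at n1.

Yes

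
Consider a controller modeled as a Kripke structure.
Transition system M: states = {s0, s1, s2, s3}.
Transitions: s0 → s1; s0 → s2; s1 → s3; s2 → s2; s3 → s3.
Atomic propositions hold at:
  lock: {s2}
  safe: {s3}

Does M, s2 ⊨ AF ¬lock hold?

No

Sat(¬lock) = {s0, s1, s3}
AF ¬lock: least fixpoint, start Z0 = {s0, s1, s3}, add states with every successor in Z. Already a fixed point.
Sat(AF ¬lock) = {s0, s1, s3}
s2 ∉ Sat(AF ¬lock) = {s0, s1, s3}, so the formula does not hold at s2.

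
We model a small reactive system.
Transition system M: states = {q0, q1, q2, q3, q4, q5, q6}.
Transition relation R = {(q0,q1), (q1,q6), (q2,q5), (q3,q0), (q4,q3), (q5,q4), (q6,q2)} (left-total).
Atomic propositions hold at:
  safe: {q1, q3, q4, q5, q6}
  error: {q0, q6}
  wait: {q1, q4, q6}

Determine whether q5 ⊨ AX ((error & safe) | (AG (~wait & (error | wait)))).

No

Sat(error & safe) = {q6}
Sat(~wait) = {q0, q2, q3, q5}
Sat(error | wait) = {q0, q1, q4, q6}
Sat(~wait & (error | wait)) = {q0}
AG (~wait & (error | wait)): greatest fixpoint, start Z0 = {q0}, keep only states in Sat with every successor in Z. Z1 = ∅; fixed.
Sat(AG (~wait & (error | wait))) = ∅
Sat((error & safe) | (AG (~wait & (error | wait)))) = {q6}
Sat(AX ((error & safe) | (AG (~wait & (error | wait))))) = {s : every successor in {q6}} = {q1}
q5 ∉ Sat(AX ((error & safe) | (AG (~wait & (error | wait))))) = {q1}, so the formula does not hold at q5.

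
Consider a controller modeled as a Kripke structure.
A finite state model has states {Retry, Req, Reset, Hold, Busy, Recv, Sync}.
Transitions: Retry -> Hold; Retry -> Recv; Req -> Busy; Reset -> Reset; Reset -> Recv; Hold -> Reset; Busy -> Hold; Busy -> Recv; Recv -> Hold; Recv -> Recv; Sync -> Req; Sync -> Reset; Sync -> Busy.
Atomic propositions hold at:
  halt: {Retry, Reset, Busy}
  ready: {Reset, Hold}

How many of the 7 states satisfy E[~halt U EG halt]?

Sat(~halt) = {Req, Hold, Recv, Sync}
EG halt: greatest fixpoint, start Z0 = {Retry, Reset, Busy}, keep only states in Sat with some successor in Z. Z1 = {Reset}; fixed.
Sat(EG halt) = {Reset}
E[~halt U EG halt]: least fixpoint, start Z0 = Sat(EG halt) = {Reset}, add states in Sat(~halt) with some successor in Z. Z1 = {Reset, Hold, Sync}; Z2 = {Reset, Hold, Recv, Sync}; fixed.
Sat(E[~halt U EG halt]) = {Reset, Hold, Recv, Sync}
|Sat(E[~halt U EG halt])| = |{Reset, Hold, Recv, Sync}| = 4.

4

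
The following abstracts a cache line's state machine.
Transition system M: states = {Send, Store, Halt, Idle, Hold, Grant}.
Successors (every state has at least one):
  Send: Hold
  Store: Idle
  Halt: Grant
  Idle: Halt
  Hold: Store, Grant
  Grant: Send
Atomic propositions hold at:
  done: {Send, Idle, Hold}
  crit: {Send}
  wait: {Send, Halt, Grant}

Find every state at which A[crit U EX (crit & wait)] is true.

Sat(crit & wait) = {Send}
Sat(EX (crit & wait)) = {s : some successor in {Send}} = {Grant}
A[crit U EX (crit & wait)]: least fixpoint, start Z0 = Sat(EX (crit & wait)) = {Grant}, add states in Sat(crit) with every successor in Z. Already a fixed point.
Sat(A[crit U EX (crit & wait)]) = {Grant}

{Grant}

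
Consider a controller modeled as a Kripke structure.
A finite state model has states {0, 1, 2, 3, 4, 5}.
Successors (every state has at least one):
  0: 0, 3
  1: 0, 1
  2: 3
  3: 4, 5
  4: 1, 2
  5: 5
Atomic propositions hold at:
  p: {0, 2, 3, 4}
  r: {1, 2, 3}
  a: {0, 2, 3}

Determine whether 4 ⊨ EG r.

EG r: greatest fixpoint, start Z0 = {1, 2, 3}, keep only states in Sat with some successor in Z. Z1 = {1, 2}; Z2 = {1}; fixed.
Sat(EG r) = {1}
4 ∉ Sat(EG r) = {1}, so the formula does not hold at 4.

No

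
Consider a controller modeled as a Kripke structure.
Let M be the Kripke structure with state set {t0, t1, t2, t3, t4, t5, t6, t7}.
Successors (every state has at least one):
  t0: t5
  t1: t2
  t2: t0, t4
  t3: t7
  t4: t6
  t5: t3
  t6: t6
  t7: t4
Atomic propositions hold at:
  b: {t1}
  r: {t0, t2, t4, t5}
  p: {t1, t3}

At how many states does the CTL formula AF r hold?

7

AF r: least fixpoint, start Z0 = {t0, t2, t4, t5}, add states with every successor in Z. Z1 = {t0, t1, t2, t4, t5, t7}; Z2 = {t0, t1, t2, t3, t4, t5, t7}; fixed.
Sat(AF r) = {t0, t1, t2, t3, t4, t5, t7}
|Sat(AF r)| = |{t0, t1, t2, t3, t4, t5, t7}| = 7.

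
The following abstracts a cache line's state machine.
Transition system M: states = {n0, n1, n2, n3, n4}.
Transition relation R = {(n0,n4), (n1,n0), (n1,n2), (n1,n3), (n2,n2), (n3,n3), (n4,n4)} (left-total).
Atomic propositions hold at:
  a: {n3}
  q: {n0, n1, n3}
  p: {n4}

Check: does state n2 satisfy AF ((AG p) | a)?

AG p: greatest fixpoint, start Z0 = {n4}, keep only states in Sat with every successor in Z. Already a fixed point.
Sat(AG p) = {n4}
Sat((AG p) | a) = {n3, n4}
AF ((AG p) | a): least fixpoint, start Z0 = {n3, n4}, add states with every successor in Z. Z1 = {n0, n3, n4}; fixed.
Sat(AF ((AG p) | a)) = {n0, n3, n4}
n2 ∉ Sat(AF ((AG p) | a)) = {n0, n3, n4}, so the formula does not hold at n2.

No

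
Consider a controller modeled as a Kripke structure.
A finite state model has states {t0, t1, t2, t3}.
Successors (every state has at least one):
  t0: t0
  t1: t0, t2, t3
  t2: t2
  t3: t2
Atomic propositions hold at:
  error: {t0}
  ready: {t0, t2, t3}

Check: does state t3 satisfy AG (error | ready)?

Yes

Sat(error | ready) = {t0, t2, t3}
AG (error | ready): greatest fixpoint, start Z0 = {t0, t2, t3}, keep only states in Sat with every successor in Z. Already a fixed point.
Sat(AG (error | ready)) = {t0, t2, t3}
t3 ∈ Sat(AG (error | ready)) = {t0, t2, t3}, so the formula holds at t3.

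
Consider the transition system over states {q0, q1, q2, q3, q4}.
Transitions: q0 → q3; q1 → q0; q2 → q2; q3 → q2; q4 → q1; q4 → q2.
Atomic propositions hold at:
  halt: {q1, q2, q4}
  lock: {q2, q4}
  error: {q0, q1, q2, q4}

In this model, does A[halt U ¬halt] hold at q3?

Yes

Sat(¬halt) = {q0, q3}
A[halt U ¬halt]: least fixpoint, start Z0 = Sat(¬halt) = {q0, q3}, add states in Sat(halt) with every successor in Z. Z1 = {q0, q1, q3}; fixed.
Sat(A[halt U ¬halt]) = {q0, q1, q3}
q3 ∈ Sat(A[halt U ¬halt]) = {q0, q1, q3}, so the formula holds at q3.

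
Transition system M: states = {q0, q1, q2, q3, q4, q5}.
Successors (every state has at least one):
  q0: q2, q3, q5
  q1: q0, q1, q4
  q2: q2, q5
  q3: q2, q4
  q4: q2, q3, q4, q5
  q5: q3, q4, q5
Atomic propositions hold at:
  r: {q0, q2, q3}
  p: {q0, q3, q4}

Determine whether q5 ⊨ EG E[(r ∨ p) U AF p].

No

Sat(r ∨ p) = {q0, q2, q3, q4}
AF p: least fixpoint, start Z0 = {q0, q3, q4}, add states with every successor in Z. Already a fixed point.
Sat(AF p) = {q0, q3, q4}
E[(r ∨ p) U AF p]: least fixpoint, start Z0 = Sat(AF p) = {q0, q3, q4}, add states in Sat(r ∨ p) with some successor in Z. Already a fixed point.
Sat(E[(r ∨ p) U AF p]) = {q0, q3, q4}
EG E[(r ∨ p) U AF p]: greatest fixpoint, start Z0 = {q0, q3, q4}, keep only states in Sat with some successor in Z. Already a fixed point.
Sat(EG E[(r ∨ p) U AF p]) = {q0, q3, q4}
q5 ∉ Sat(EG E[(r ∨ p) U AF p]) = {q0, q3, q4}, so the formula does not hold at q5.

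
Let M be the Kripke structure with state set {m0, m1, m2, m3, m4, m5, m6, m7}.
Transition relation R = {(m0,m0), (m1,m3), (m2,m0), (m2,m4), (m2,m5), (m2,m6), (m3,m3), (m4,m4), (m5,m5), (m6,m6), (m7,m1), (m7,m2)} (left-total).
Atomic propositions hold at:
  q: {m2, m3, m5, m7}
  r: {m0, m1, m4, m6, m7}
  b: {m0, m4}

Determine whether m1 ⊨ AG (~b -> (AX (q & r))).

No

Sat(~b) = {m1, m2, m3, m5, m6, m7}
Sat(q & r) = {m7}
Sat(AX (q & r)) = {s : every successor in {m7}} = ∅
Sat(~b -> (AX (q & r))) = {m0, m4}
AG (~b -> (AX (q & r))): greatest fixpoint, start Z0 = {m0, m4}, keep only states in Sat with every successor in Z. Already a fixed point.
Sat(AG (~b -> (AX (q & r)))) = {m0, m4}
m1 ∉ Sat(AG (~b -> (AX (q & r)))) = {m0, m4}, so the formula does not hold at m1.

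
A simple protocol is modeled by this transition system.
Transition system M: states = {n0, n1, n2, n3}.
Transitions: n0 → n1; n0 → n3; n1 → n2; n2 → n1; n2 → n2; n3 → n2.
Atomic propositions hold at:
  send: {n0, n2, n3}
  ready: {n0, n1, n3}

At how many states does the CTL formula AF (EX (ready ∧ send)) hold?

1

Sat(ready ∧ send) = {n0, n3}
Sat(EX (ready ∧ send)) = {s : some successor in {n0, n3}} = {n0}
AF (EX (ready ∧ send)): least fixpoint, start Z0 = {n0}, add states with every successor in Z. Already a fixed point.
Sat(AF (EX (ready ∧ send))) = {n0}
|Sat(AF (EX (ready ∧ send)))| = |{n0}| = 1.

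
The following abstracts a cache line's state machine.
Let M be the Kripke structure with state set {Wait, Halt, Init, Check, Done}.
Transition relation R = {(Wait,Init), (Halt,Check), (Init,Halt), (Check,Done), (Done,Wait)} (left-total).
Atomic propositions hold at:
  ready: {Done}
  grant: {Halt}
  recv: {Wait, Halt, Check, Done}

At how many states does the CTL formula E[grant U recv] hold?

4

E[grant U recv]: least fixpoint, start Z0 = Sat(recv) = {Wait, Halt, Check, Done}, add states in Sat(grant) with some successor in Z. Already a fixed point.
Sat(E[grant U recv]) = {Wait, Halt, Check, Done}
|Sat(E[grant U recv])| = |{Wait, Halt, Check, Done}| = 4.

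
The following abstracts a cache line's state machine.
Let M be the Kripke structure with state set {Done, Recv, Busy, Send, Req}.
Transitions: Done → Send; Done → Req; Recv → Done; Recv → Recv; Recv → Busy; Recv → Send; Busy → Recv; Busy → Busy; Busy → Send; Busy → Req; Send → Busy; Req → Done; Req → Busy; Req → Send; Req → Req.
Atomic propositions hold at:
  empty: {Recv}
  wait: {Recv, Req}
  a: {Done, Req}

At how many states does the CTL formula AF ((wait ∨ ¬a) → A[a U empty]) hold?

Sat(¬a) = {Recv, Busy, Send}
Sat(wait ∨ ¬a) = {Recv, Busy, Send, Req}
A[a U empty]: least fixpoint, start Z0 = Sat(empty) = {Recv}, add states in Sat(a) with every successor in Z. Already a fixed point.
Sat(A[a U empty]) = {Recv}
Sat((wait ∨ ¬a) → A[a U empty]) = {Done, Recv}
AF ((wait ∨ ¬a) → A[a U empty]): least fixpoint, start Z0 = {Done, Recv}, add states with every successor in Z. Already a fixed point.
Sat(AF ((wait ∨ ¬a) → A[a U empty])) = {Done, Recv}
|Sat(AF ((wait ∨ ¬a) → A[a U empty]))| = |{Done, Recv}| = 2.

2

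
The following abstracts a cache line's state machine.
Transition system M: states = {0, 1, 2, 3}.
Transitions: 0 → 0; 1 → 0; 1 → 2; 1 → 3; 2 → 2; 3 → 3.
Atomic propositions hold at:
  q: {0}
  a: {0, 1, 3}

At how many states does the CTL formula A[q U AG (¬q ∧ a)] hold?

Sat(¬q) = {1, 2, 3}
Sat(¬q ∧ a) = {1, 3}
AG (¬q ∧ a): greatest fixpoint, start Z0 = {1, 3}, keep only states in Sat with every successor in Z. Z1 = {3}; fixed.
Sat(AG (¬q ∧ a)) = {3}
A[q U AG (¬q ∧ a)]: least fixpoint, start Z0 = Sat(AG (¬q ∧ a)) = {3}, add states in Sat(q) with every successor in Z. Already a fixed point.
Sat(A[q U AG (¬q ∧ a)]) = {3}
|Sat(A[q U AG (¬q ∧ a)])| = |{3}| = 1.

1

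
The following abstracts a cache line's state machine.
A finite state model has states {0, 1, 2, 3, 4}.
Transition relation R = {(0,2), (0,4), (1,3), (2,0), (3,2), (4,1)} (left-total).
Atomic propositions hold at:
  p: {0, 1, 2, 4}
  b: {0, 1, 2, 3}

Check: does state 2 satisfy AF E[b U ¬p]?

No

Sat(¬p) = {3}
E[b U ¬p]: least fixpoint, start Z0 = Sat(¬p) = {3}, add states in Sat(b) with some successor in Z. Z1 = {1, 3}; fixed.
Sat(E[b U ¬p]) = {1, 3}
AF E[b U ¬p]: least fixpoint, start Z0 = {1, 3}, add states with every successor in Z. Z1 = {1, 3, 4}; fixed.
Sat(AF E[b U ¬p]) = {1, 3, 4}
2 ∉ Sat(AF E[b U ¬p]) = {1, 3, 4}, so the formula does not hold at 2.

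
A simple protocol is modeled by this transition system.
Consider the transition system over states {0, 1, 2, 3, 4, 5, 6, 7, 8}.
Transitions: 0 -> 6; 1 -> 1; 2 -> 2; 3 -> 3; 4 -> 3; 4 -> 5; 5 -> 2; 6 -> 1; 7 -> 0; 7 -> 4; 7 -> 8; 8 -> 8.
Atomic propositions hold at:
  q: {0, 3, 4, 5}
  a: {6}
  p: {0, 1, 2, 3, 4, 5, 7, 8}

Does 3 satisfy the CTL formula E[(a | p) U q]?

Sat(a | p) = {0, 1, 2, 3, 4, 5, 6, 7, 8}
E[(a | p) U q]: least fixpoint, start Z0 = Sat(q) = {0, 3, 4, 5}, add states in Sat(a | p) with some successor in Z. Z1 = {0, 3, 4, 5, 7}; fixed.
Sat(E[(a | p) U q]) = {0, 3, 4, 5, 7}
3 ∈ Sat(E[(a | p) U q]) = {0, 3, 4, 5, 7}, so the formula holds at 3.

Yes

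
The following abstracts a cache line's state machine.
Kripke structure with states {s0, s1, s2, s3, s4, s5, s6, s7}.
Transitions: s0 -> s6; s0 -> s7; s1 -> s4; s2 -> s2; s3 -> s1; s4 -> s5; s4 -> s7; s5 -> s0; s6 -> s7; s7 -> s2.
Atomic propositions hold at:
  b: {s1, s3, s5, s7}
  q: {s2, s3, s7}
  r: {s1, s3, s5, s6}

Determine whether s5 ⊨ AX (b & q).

Sat(b & q) = {s3, s7}
Sat(AX (b & q)) = {s : every successor in {s3, s7}} = {s6}
s5 ∉ Sat(AX (b & q)) = {s6}, so the formula does not hold at s5.

No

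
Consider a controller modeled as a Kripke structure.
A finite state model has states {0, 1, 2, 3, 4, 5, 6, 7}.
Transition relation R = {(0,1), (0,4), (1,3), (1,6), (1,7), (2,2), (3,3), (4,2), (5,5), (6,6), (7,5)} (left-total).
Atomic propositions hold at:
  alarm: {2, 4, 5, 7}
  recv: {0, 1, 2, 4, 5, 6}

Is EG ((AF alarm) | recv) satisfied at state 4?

AF alarm: least fixpoint, start Z0 = {2, 4, 5, 7}, add states with every successor in Z. Already a fixed point.
Sat(AF alarm) = {2, 4, 5, 7}
Sat((AF alarm) | recv) = {0, 1, 2, 4, 5, 6, 7}
EG ((AF alarm) | recv): greatest fixpoint, start Z0 = {0, 1, 2, 4, 5, 6, 7}, keep only states in Sat with some successor in Z. Already a fixed point.
Sat(EG ((AF alarm) | recv)) = {0, 1, 2, 4, 5, 6, 7}
4 ∈ Sat(EG ((AF alarm) | recv)) = {0, 1, 2, 4, 5, 6, 7}, so the formula holds at 4.

Yes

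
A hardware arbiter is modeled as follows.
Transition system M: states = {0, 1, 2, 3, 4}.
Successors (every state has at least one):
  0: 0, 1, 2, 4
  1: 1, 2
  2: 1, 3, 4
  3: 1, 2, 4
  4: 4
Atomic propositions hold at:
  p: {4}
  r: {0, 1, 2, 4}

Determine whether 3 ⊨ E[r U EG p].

EG p: greatest fixpoint, start Z0 = {4}, keep only states in Sat with some successor in Z. Already a fixed point.
Sat(EG p) = {4}
E[r U EG p]: least fixpoint, start Z0 = Sat(EG p) = {4}, add states in Sat(r) with some successor in Z. Z1 = {0, 2, 4}; Z2 = {0, 1, 2, 4}; fixed.
Sat(E[r U EG p]) = {0, 1, 2, 4}
3 ∉ Sat(E[r U EG p]) = {0, 1, 2, 4}, so the formula does not hold at 3.

No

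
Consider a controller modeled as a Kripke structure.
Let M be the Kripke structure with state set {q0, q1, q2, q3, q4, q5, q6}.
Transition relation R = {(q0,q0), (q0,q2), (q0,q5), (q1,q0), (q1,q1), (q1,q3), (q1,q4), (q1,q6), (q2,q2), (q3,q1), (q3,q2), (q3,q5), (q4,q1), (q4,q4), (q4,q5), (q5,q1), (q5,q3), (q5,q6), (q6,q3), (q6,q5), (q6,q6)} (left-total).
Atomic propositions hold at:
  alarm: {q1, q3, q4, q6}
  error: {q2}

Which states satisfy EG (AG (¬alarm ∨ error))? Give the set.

Sat(¬alarm) = {q0, q2, q5}
Sat(¬alarm ∨ error) = {q0, q2, q5}
AG (¬alarm ∨ error): greatest fixpoint, start Z0 = {q0, q2, q5}, keep only states in Sat with every successor in Z. Z1 = {q0, q2}; Z2 = {q2}; fixed.
Sat(AG (¬alarm ∨ error)) = {q2}
EG (AG (¬alarm ∨ error)): greatest fixpoint, start Z0 = {q2}, keep only states in Sat with some successor in Z. Already a fixed point.
Sat(EG (AG (¬alarm ∨ error))) = {q2}

{q2}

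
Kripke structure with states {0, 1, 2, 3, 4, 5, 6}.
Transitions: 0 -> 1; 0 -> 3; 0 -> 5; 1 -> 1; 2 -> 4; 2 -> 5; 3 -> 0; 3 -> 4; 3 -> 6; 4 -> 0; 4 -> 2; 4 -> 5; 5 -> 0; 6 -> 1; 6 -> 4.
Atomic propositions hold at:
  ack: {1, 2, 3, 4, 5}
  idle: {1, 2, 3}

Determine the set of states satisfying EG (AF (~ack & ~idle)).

Sat(~ack) = {0, 6}
Sat(~idle) = {0, 4, 5, 6}
Sat(~ack & ~idle) = {0, 6}
AF (~ack & ~idle): least fixpoint, start Z0 = {0, 6}, add states with every successor in Z. Z1 = {0, 5, 6}; fixed.
Sat(AF (~ack & ~idle)) = {0, 5, 6}
EG (AF (~ack & ~idle)): greatest fixpoint, start Z0 = {0, 5, 6}, keep only states in Sat with some successor in Z. Z1 = {0, 5}; fixed.
Sat(EG (AF (~ack & ~idle))) = {0, 5}

{0, 5}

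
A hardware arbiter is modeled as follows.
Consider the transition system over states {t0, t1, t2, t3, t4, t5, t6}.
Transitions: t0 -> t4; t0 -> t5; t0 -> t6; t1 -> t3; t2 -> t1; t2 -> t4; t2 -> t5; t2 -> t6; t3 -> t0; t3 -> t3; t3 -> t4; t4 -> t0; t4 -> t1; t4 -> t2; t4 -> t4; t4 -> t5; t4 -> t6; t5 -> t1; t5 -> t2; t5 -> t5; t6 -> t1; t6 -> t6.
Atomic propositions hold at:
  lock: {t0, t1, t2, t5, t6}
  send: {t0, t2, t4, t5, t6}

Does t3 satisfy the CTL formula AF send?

AF send: least fixpoint, start Z0 = {t0, t2, t4, t5, t6}, add states with every successor in Z. Already a fixed point.
Sat(AF send) = {t0, t2, t4, t5, t6}
t3 ∉ Sat(AF send) = {t0, t2, t4, t5, t6}, so the formula does not hold at t3.

No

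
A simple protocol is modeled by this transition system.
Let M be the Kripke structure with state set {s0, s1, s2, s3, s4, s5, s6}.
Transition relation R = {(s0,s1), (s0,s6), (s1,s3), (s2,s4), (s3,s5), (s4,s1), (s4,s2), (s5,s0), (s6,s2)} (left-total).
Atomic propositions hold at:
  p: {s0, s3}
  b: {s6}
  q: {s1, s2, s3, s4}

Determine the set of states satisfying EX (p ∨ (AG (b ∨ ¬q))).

Sat(¬q) = {s0, s5, s6}
Sat(b ∨ ¬q) = {s0, s5, s6}
AG (b ∨ ¬q): greatest fixpoint, start Z0 = {s0, s5, s6}, keep only states in Sat with every successor in Z. Z1 = {s5}; Z2 = ∅; fixed.
Sat(AG (b ∨ ¬q)) = ∅
Sat(p ∨ (AG (b ∨ ¬q))) = {s0, s3}
Sat(EX (p ∨ (AG (b ∨ ¬q)))) = {s : some successor in {s0, s3}} = {s1, s5}

{s1, s5}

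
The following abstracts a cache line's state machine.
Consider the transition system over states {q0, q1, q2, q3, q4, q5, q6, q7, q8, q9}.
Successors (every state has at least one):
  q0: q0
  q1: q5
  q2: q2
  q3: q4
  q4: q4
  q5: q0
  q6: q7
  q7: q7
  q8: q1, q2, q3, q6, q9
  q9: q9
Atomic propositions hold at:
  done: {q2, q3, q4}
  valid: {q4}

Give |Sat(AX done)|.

Sat(AX done) = {s : every successor in {q2, q3, q4}} = {q2, q3, q4}
|Sat(AX done)| = |{q2, q3, q4}| = 3.

3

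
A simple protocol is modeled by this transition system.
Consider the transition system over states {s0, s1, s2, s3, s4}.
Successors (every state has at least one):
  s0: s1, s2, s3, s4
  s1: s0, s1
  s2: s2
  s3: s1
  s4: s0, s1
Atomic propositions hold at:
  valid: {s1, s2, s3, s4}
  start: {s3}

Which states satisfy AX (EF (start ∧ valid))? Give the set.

{s1, s3, s4}

Sat(start ∧ valid) = {s3}
EF (start ∧ valid): least fixpoint, start Z0 = {s3}, add states with some successor in Z. Z1 = {s0, s3}; Z2 = {s0, s1, s3, s4}; fixed.
Sat(EF (start ∧ valid)) = {s0, s1, s3, s4}
Sat(AX (EF (start ∧ valid))) = {s : every successor in {s0, s1, s3, s4}} = {s1, s3, s4}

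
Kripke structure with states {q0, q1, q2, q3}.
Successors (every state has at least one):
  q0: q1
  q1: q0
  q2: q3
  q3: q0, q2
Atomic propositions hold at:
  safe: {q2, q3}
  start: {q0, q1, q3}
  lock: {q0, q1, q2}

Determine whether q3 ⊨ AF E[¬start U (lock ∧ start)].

No

Sat(¬start) = {q2}
Sat(lock ∧ start) = {q0, q1}
E[¬start U (lock ∧ start)]: least fixpoint, start Z0 = Sat((lock ∧ start)) = {q0, q1}, add states in Sat(¬start) with some successor in Z. Already a fixed point.
Sat(E[¬start U (lock ∧ start)]) = {q0, q1}
AF E[¬start U (lock ∧ start)]: least fixpoint, start Z0 = {q0, q1}, add states with every successor in Z. Already a fixed point.
Sat(AF E[¬start U (lock ∧ start)]) = {q0, q1}
q3 ∉ Sat(AF E[¬start U (lock ∧ start)]) = {q0, q1}, so the formula does not hold at q3.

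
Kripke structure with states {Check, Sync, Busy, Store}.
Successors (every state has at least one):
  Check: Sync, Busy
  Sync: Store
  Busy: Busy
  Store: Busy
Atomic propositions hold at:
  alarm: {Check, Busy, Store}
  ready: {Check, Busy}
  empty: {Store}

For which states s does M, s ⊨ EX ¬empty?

{Check, Busy, Store}

Sat(¬empty) = {Check, Sync, Busy}
Sat(EX ¬empty) = {s : some successor in {Check, Sync, Busy}} = {Check, Busy, Store}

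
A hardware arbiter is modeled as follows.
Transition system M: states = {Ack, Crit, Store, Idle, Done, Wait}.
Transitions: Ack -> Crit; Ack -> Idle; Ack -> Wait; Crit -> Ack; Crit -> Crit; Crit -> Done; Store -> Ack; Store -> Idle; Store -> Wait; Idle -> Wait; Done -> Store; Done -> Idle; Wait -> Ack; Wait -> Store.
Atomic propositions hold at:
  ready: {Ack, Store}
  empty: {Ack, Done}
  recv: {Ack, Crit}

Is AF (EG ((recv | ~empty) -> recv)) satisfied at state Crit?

Sat(~empty) = {Crit, Store, Idle, Wait}
Sat(recv | ~empty) = {Ack, Crit, Store, Idle, Wait}
Sat((recv | ~empty) -> recv) = {Ack, Crit, Done}
EG ((recv | ~empty) -> recv): greatest fixpoint, start Z0 = {Ack, Crit, Done}, keep only states in Sat with some successor in Z. Z1 = {Ack, Crit}; fixed.
Sat(EG ((recv | ~empty) -> recv)) = {Ack, Crit}
AF (EG ((recv | ~empty) -> recv)): least fixpoint, start Z0 = {Ack, Crit}, add states with every successor in Z. Already a fixed point.
Sat(AF (EG ((recv | ~empty) -> recv))) = {Ack, Crit}
Crit ∈ Sat(AF (EG ((recv | ~empty) -> recv))) = {Ack, Crit}, so the formula holds at Crit.

Yes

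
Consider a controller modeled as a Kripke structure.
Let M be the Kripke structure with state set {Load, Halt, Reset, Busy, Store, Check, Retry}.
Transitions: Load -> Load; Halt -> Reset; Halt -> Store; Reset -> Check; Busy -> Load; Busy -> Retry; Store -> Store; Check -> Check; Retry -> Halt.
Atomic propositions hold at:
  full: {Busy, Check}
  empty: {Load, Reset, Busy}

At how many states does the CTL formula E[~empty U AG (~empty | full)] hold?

4

Sat(~empty) = {Halt, Store, Check, Retry}
Sat(~empty | full) = {Halt, Busy, Store, Check, Retry}
AG (~empty | full): greatest fixpoint, start Z0 = {Halt, Busy, Store, Check, Retry}, keep only states in Sat with every successor in Z. Z1 = {Store, Check, Retry}; Z2 = {Store, Check}; fixed.
Sat(AG (~empty | full)) = {Store, Check}
E[~empty U AG (~empty | full)]: least fixpoint, start Z0 = Sat(AG (~empty | full)) = {Store, Check}, add states in Sat(~empty) with some successor in Z. Z1 = {Halt, Store, Check}; Z2 = {Halt, Store, Check, Retry}; fixed.
Sat(E[~empty U AG (~empty | full)]) = {Halt, Store, Check, Retry}
|Sat(E[~empty U AG (~empty | full)])| = |{Halt, Store, Check, Retry}| = 4.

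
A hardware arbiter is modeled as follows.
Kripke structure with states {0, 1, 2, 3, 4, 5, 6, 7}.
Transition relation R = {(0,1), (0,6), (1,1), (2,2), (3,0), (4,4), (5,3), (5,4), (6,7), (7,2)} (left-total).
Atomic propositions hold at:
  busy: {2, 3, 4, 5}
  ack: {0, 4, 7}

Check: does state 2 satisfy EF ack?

No

EF ack: least fixpoint, start Z0 = {0, 4, 7}, add states with some successor in Z. Z1 = {0, 3, 4, 5, 6, 7}; fixed.
Sat(EF ack) = {0, 3, 4, 5, 6, 7}
2 ∉ Sat(EF ack) = {0, 3, 4, 5, 6, 7}, so the formula does not hold at 2.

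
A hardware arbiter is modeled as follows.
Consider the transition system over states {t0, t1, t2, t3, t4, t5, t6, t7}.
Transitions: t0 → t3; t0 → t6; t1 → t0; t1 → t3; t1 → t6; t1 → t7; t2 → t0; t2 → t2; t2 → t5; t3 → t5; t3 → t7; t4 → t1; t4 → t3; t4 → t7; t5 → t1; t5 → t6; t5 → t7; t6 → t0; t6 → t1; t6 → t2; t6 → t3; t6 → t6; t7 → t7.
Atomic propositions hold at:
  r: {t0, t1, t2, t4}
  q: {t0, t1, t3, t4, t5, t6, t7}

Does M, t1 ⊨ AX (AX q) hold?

No

Sat(AX q) = {s : every successor in {t0, t1, t3, t4, t5, t6, t7}} = {t0, t1, t3, t4, t5, t7}
Sat(AX (AX q)) = {s : every successor in {t0, t1, t3, t4, t5, t7}} = {t3, t4, t7}
t1 ∉ Sat(AX (AX q)) = {t3, t4, t7}, so the formula does not hold at t1.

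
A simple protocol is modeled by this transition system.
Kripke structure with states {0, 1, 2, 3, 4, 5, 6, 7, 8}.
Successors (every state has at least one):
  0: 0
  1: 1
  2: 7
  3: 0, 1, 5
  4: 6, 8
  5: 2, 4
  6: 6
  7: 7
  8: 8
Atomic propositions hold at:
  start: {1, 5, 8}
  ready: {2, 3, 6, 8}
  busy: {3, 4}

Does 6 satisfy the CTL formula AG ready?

Yes

AG ready: greatest fixpoint, start Z0 = {2, 3, 6, 8}, keep only states in Sat with every successor in Z. Z1 = {6, 8}; fixed.
Sat(AG ready) = {6, 8}
6 ∈ Sat(AG ready) = {6, 8}, so the formula holds at 6.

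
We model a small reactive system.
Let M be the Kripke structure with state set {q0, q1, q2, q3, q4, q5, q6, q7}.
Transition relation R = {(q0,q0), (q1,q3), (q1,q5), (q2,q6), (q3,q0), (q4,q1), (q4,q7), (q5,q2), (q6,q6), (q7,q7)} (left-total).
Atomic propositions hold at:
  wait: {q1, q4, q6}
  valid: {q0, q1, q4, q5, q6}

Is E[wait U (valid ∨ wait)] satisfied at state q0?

Sat(valid ∨ wait) = {q0, q1, q4, q5, q6}
E[wait U (valid ∨ wait)]: least fixpoint, start Z0 = Sat((valid ∨ wait)) = {q0, q1, q4, q5, q6}, add states in Sat(wait) with some successor in Z. Already a fixed point.
Sat(E[wait U (valid ∨ wait)]) = {q0, q1, q4, q5, q6}
q0 ∈ Sat(E[wait U (valid ∨ wait)]) = {q0, q1, q4, q5, q6}, so the formula holds at q0.

Yes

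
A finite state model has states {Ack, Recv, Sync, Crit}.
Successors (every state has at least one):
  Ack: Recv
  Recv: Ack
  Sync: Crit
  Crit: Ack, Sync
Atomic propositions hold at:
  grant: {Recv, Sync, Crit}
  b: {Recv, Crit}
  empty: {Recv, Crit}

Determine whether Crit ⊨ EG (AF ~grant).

No

Sat(~grant) = {Ack}
AF ~grant: least fixpoint, start Z0 = {Ack}, add states with every successor in Z. Z1 = {Ack, Recv}; fixed.
Sat(AF ~grant) = {Ack, Recv}
EG (AF ~grant): greatest fixpoint, start Z0 = {Ack, Recv}, keep only states in Sat with some successor in Z. Already a fixed point.
Sat(EG (AF ~grant)) = {Ack, Recv}
Crit ∉ Sat(EG (AF ~grant)) = {Ack, Recv}, so the formula does not hold at Crit.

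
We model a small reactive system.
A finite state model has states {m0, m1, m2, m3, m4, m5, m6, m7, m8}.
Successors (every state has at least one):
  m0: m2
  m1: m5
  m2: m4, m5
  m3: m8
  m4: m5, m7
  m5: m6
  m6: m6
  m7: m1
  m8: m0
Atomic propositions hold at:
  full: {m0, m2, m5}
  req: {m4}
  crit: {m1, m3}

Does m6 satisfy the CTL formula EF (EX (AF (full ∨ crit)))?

Sat(full ∨ crit) = {m0, m1, m2, m3, m5}
AF (full ∨ crit): least fixpoint, start Z0 = {m0, m1, m2, m3, m5}, add states with every successor in Z. Z1 = {m0, m1, m2, m3, m5, m7, m8}; Z2 = {m0, m1, m2, m3, m4, m5, m7, m8}; fixed.
Sat(AF (full ∨ crit)) = {m0, m1, m2, m3, m4, m5, m7, m8}
Sat(EX (AF (full ∨ crit))) = {s : some successor in {m0, m1, m2, m3, m4, m5, m7, m8}} = {m0, m1, m2, m3, m4, m7, m8}
EF (EX (AF (full ∨ crit))): least fixpoint, start Z0 = {m0, m1, m2, m3, m4, m7, m8}, add states with some successor in Z. Already a fixed point.
Sat(EF (EX (AF (full ∨ crit)))) = {m0, m1, m2, m3, m4, m7, m8}
m6 ∉ Sat(EF (EX (AF (full ∨ crit)))) = {m0, m1, m2, m3, m4, m7, m8}, so the formula does not hold at m6.

No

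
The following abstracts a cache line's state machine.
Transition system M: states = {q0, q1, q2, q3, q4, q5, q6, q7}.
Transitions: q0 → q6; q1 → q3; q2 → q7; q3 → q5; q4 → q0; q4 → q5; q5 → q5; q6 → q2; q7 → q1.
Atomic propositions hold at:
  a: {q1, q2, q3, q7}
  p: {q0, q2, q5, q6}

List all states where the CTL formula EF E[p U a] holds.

E[p U a]: least fixpoint, start Z0 = Sat(a) = {q1, q2, q3, q7}, add states in Sat(p) with some successor in Z. Z1 = {q1, q2, q3, q6, q7}; Z2 = {q0, q1, q2, q3, q6, q7}; fixed.
Sat(E[p U a]) = {q0, q1, q2, q3, q6, q7}
EF E[p U a]: least fixpoint, start Z0 = {q0, q1, q2, q3, q6, q7}, add states with some successor in Z. Z1 = {q0, q1, q2, q3, q4, q6, q7}; fixed.
Sat(EF E[p U a]) = {q0, q1, q2, q3, q4, q6, q7}

{q0, q1, q2, q3, q4, q6, q7}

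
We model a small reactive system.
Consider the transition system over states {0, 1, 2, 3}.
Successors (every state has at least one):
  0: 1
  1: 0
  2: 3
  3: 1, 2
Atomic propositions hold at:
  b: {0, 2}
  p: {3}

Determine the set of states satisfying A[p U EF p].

EF p: least fixpoint, start Z0 = {3}, add states with some successor in Z. Z1 = {2, 3}; fixed.
Sat(EF p) = {2, 3}
A[p U EF p]: least fixpoint, start Z0 = Sat(EF p) = {2, 3}, add states in Sat(p) with every successor in Z. Already a fixed point.
Sat(A[p U EF p]) = {2, 3}

{2, 3}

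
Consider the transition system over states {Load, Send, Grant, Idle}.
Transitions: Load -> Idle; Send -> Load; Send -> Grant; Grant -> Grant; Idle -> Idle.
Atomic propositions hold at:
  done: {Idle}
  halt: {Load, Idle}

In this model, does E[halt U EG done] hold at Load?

Yes

EG done: greatest fixpoint, start Z0 = {Idle}, keep only states in Sat with some successor in Z. Already a fixed point.
Sat(EG done) = {Idle}
E[halt U EG done]: least fixpoint, start Z0 = Sat(EG done) = {Idle}, add states in Sat(halt) with some successor in Z. Z1 = {Load, Idle}; fixed.
Sat(E[halt U EG done]) = {Load, Idle}
Load ∈ Sat(E[halt U EG done]) = {Load, Idle}, so the formula holds at Load.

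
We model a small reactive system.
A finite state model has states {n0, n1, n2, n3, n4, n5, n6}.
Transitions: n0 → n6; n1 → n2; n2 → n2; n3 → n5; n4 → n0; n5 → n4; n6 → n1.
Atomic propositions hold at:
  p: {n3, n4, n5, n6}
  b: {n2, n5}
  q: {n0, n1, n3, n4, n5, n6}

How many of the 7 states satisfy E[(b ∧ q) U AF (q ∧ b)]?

2

Sat(b ∧ q) = {n5}
Sat(q ∧ b) = {n5}
AF (q ∧ b): least fixpoint, start Z0 = {n5}, add states with every successor in Z. Z1 = {n3, n5}; fixed.
Sat(AF (q ∧ b)) = {n3, n5}
E[(b ∧ q) U AF (q ∧ b)]: least fixpoint, start Z0 = Sat(AF (q ∧ b)) = {n3, n5}, add states in Sat(b ∧ q) with some successor in Z. Already a fixed point.
Sat(E[(b ∧ q) U AF (q ∧ b)]) = {n3, n5}
|Sat(E[(b ∧ q) U AF (q ∧ b)])| = |{n3, n5}| = 2.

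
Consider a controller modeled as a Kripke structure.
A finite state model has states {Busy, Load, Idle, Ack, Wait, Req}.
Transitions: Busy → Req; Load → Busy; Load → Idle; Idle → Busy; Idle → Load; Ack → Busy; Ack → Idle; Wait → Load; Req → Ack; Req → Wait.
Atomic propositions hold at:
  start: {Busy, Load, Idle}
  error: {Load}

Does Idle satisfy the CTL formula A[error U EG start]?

EG start: greatest fixpoint, start Z0 = {Busy, Load, Idle}, keep only states in Sat with some successor in Z. Z1 = {Load, Idle}; fixed.
Sat(EG start) = {Load, Idle}
A[error U EG start]: least fixpoint, start Z0 = Sat(EG start) = {Load, Idle}, add states in Sat(error) with every successor in Z. Already a fixed point.
Sat(A[error U EG start]) = {Load, Idle}
Idle ∈ Sat(A[error U EG start]) = {Load, Idle}, so the formula holds at Idle.

Yes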